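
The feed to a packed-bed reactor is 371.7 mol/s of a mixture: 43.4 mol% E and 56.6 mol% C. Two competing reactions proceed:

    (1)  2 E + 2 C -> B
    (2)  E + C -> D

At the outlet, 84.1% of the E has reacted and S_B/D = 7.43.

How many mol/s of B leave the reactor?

Conversion of E: E consumed = 0.841 × 161.3 = 135.7 mol/s = 2ξ₁ + 1ξ₂.
Selectivity: 1ξ₁ / (1ξ₂) = 7.43 → ξ₁ = 7.43 ξ₂.
Substitute: (2·7.43 + 1) ξ₂ = 135.7 → ξ₂ = 8.554 mol/s, ξ₁ = 63.56 mol/s.
Outlet amounts (n = n₀ + Σ ν·ξ):
  E: 161.3 − 2(63.56) − 1(8.554) = 25.65
  C: 210.4 − 2(63.56) − 1(8.554) = 74.71
  B: 0 + 1(63.56) = 63.56
  D: 0 + 1(8.554) = 8.554

63.6 mol/s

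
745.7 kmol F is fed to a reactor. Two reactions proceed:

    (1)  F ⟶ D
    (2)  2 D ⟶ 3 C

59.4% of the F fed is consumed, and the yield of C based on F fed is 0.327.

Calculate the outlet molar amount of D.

280 kmol

Conversion of F: F consumed = 1ξ₁ = 0.594 × 745.7 → ξ₁ = 442.9 kmol.
Yield of C: 3ξ₂ / 745.7 = 0.327 → ξ₂ = 81.28 kmol.
Outlet amounts (n = n₀ + Σ ν·ξ):
  F: 745.7 − 1(442.9) = 302.8
  D: 0 + 1(442.9) − 2(81.28) = 280.4
  C: 0 + 3(81.28) = 243.8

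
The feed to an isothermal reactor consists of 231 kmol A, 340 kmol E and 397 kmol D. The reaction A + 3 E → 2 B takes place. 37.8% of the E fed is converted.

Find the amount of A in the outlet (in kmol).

188 kmol

E reacted = 0.378 × 340 = 128.5 kmol; ν_E = −3, so ξ = 128.5/3 = 42.84 kmol.
Outlet amounts (n = n₀ + ν ξ):
  A: 231 − 1(42.84) = 188.2
  E: 340 − 3(42.84) = 211.5
  B: 0 + 2(42.84) = 85.68
  D: 397 (inert)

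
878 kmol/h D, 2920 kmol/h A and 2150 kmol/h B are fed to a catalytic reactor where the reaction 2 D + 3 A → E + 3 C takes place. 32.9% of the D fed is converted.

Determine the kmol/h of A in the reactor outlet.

D reacted = 0.329 × 878 = 288.9 kmol/h; ν_D = −2, so ξ = 288.9/2 = 144.4 kmol/h.
Outlet amounts (n = n₀ + ν ξ):
  D: 878 − 2(144.4) = 589.1
  A: 2920 − 3(144.4) = 2487
  E: 0 + 1(144.4) = 144.4
  C: 0 + 3(144.4) = 433.3
  B: 2150 (inert)

2490 kmol/h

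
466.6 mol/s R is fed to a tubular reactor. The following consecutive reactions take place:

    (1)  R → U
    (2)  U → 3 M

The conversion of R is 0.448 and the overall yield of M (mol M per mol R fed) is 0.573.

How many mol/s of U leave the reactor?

Conversion of R: R consumed = 1ξ₁ = 0.448 × 466.6 → ξ₁ = 209 mol/s.
Yield of M: 3ξ₂ / 466.6 = 0.573 → ξ₂ = 89.12 mol/s.
Outlet amounts (n = n₀ + Σ ν·ξ):
  R: 466.6 − 1(209) = 257.6
  U: 0 + 1(209) − 1(89.12) = 119.9
  M: 0 + 3(89.12) = 267.4

120 mol/s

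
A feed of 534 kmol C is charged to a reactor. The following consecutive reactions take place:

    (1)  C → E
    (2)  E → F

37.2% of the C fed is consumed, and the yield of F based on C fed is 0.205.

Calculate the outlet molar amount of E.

Conversion of C: C consumed = 1ξ₁ = 0.372 × 534 → ξ₁ = 198.6 kmol.
Yield of F: 1ξ₂ / 534 = 0.205 → ξ₂ = 109.5 kmol.
Outlet amounts (n = n₀ + Σ ν·ξ):
  C: 534 − 1(198.6) = 335.4
  E: 0 + 1(198.6) − 1(109.5) = 89.18
  F: 0 + 1(109.5) = 109.5

89.2 kmol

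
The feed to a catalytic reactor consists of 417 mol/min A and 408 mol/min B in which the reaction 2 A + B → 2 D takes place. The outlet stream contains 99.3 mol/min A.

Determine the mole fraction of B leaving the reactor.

0.374

For A: n = n₀ − 2ξ → 99.3 = 417 − 2ξ, giving ξ = 158.8 mol/min.
Outlet amounts (n = n₀ + ν ξ):
  A: 417 − 2(158.8) = 99.3
  B: 408 − 1(158.8) = 249.2
  D: 0 + 2(158.8) = 317.7
Total out = 666.1 mol/min; y_B = 249.2 / 666.1 = 0.374.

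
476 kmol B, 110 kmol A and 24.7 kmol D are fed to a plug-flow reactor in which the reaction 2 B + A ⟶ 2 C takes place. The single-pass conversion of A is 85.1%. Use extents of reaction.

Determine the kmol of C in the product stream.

187 kmol

A reacted = 0.851 × 110 = 93.61 kmol; ν_A = −1, so ξ = 93.61/1 = 93.61 kmol.
Outlet amounts (n = n₀ + ν ξ):
  B: 476 − 2(93.61) = 288.8
  A: 110 − 1(93.61) = 16.39
  C: 0 + 2(93.61) = 187.2
  D: 24.7 (inert)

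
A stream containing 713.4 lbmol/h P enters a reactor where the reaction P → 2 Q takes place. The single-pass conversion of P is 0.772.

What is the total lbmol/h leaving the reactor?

P reacted = 0.772 × 713.4 = 550.7 lbmol/h; ν_P = −1, so ξ = 550.7/1 = 550.7 lbmol/h.
Outlet amounts (n = n₀ + ν ξ):
  P: 713.4 − 1(550.7) = 162.7
  Q: 0 + 2(550.7) = 1101
Total out = 162.7 + 1101 = 1264 lbmol/h.

1260 lbmol/h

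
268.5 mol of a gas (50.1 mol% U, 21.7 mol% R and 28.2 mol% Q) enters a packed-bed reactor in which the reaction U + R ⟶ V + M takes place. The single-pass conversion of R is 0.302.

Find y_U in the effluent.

0.435

R reacted = 0.302 × 58.26 = 17.6 mol; ν_R = −1, so ξ = 17.6/1 = 17.6 mol.
Outlet amounts (n = n₀ + ν ξ):
  U: 134.5 − 1(17.6) = 116.9
  R: 58.26 − 1(17.6) = 40.67
  V: 0 + 1(17.6) = 17.6
  M: 0 + 1(17.6) = 17.6
  Q: 75.72 (inert)
Total out = 268.5 mol; y_U = 116.9 / 268.5 = 0.4355.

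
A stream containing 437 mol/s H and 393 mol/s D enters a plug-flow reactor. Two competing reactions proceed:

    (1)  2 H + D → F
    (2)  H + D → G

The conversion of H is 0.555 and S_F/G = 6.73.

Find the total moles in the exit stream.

587 mol/s

Conversion of H: H consumed = 0.555 × 437 = 242.5 mol/s = 2ξ₁ + 1ξ₂.
Selectivity: 1ξ₁ / (1ξ₂) = 6.73 → ξ₁ = 6.73 ξ₂.
Substitute: (2·6.73 + 1) ξ₂ = 242.5 → ξ₂ = 16.77 mol/s, ξ₁ = 112.9 mol/s.
Outlet amounts (n = n₀ + Σ ν·ξ):
  H: 437 − 2(112.9) − 1(16.77) = 194.5
  D: 393 − 1(112.9) − 1(16.77) = 263.3
  F: 0 + 1(112.9) = 112.9
  G: 0 + 1(16.77) = 16.77
Total out = 194.5 + 263.3 + 112.9 + 16.77 = 587.5 mol/s.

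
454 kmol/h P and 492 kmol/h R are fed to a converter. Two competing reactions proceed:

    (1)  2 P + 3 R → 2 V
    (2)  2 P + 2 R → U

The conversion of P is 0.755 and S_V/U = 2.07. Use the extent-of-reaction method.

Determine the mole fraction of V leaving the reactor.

Conversion of P: P consumed = 0.755 × 454 = 342.8 kmol/h = 2ξ₁ + 2ξ₂.
Selectivity: 2ξ₁ / (1ξ₂) = 2.07 → ξ₁ = 1.035 ξ₂.
Substitute: (2·1.035 + 2) ξ₂ = 342.8 → ξ₂ = 84.22 kmol/h, ξ₁ = 87.17 kmol/h.
Outlet amounts (n = n₀ + Σ ν·ξ):
  P: 454 − 2(87.17) − 2(84.22) = 111.2
  R: 492 − 3(87.17) − 2(84.22) = 62.06
  V: 0 + 2(87.17) = 174.3
  U: 0 + 1(84.22) = 84.22
Total out = 431.8 kmol/h; y_V = 174.3 / 431.8 = 0.4037.

0.404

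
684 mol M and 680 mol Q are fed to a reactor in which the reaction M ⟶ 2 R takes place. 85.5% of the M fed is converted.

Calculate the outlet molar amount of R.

1170 mol

M reacted = 0.855 × 684 = 584.8 mol; ν_M = −1, so ξ = 584.8/1 = 584.8 mol.
Outlet amounts (n = n₀ + ν ξ):
  M: 684 − 1(584.8) = 99.18
  R: 0 + 2(584.8) = 1170
  Q: 680 (inert)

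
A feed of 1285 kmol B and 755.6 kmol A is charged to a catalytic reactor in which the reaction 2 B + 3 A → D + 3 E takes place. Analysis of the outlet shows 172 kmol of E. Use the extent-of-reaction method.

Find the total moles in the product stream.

1980 kmol

For E: n = n₀ + 3ξ → 172 = 0 + 3ξ, giving ξ = 57.33 kmol.
Outlet amounts (n = n₀ + ν ξ):
  B: 1285 − 2(57.33) = 1170
  A: 755.6 − 3(57.33) = 583.6
  D: 0 + 1(57.33) = 57.33
  E: 0 + 3(57.33) = 172
Total out = 1170 + 583.6 + 57.33 + 172 = 1983 kmol.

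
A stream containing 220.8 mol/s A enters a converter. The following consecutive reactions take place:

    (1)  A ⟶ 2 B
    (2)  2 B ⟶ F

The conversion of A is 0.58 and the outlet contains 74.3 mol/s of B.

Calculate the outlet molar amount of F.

Conversion of A: A consumed = 1ξ₁ = 0.58 × 220.8 → ξ₁ = 128.1 mol/s.
B balance: n_B = 0 + 2ξ₁ − 2ξ₂ = 74.3 → ξ₂ = (2·128.1 − 74.3)/2 = 90.91 mol/s.
Outlet amounts (n = n₀ + Σ ν·ξ):
  A: 220.8 − 1(128.1) = 92.74
  B: 0 + 2(128.1) − 2(90.91) = 74.3
  F: 0 + 1(90.91) = 90.91

90.9 mol/s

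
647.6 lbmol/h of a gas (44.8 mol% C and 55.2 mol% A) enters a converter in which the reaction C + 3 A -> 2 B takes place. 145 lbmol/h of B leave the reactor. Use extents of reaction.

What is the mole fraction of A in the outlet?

For B: n = n₀ + 2ξ → 145 = 0 + 2ξ, giving ξ = 72.5 lbmol/h.
Outlet amounts (n = n₀ + ν ξ):
  C: 290.1 − 1(72.5) = 217.6
  A: 357.5 − 3(72.5) = 140
  B: 0 + 2(72.5) = 145
Total out = 502.6 lbmol/h; y_A = 140 / 502.6 = 0.2785.

0.279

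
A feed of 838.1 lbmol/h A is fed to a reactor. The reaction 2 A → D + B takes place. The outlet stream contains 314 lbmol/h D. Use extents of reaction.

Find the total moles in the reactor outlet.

For D: n = n₀ + 1ξ → 314 = 0 + 1ξ, giving ξ = 314 lbmol/h.
Outlet amounts (n = n₀ + ν ξ):
  A: 838.1 − 2(314) = 210.1
  D: 0 + 1(314) = 314
  B: 0 + 1(314) = 314
Total out = 210.1 + 314 + 314 = 838.1 lbmol/h.

838 lbmol/h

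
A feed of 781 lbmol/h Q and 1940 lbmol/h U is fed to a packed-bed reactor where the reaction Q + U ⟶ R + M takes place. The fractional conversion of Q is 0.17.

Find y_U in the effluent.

0.664

Q reacted = 0.17 × 781 = 132.8 lbmol/h; ν_Q = −1, so ξ = 132.8/1 = 132.8 lbmol/h.
Outlet amounts (n = n₀ + ν ξ):
  Q: 781 − 1(132.8) = 648.2
  U: 1940 − 1(132.8) = 1807
  R: 0 + 1(132.8) = 132.8
  M: 0 + 1(132.8) = 132.8
Total out = 2721 lbmol/h; y_U = 1807 / 2721 = 0.6642.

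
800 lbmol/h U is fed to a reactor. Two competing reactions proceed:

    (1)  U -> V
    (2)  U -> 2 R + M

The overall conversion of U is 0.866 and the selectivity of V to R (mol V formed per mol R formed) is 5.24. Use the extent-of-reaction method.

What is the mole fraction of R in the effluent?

Conversion of U: U consumed = 0.866 × 800 = 692.8 lbmol/h = 1ξ₁ + 1ξ₂.
Selectivity: 1ξ₁ / (2ξ₂) = 5.24 → ξ₁ = 10.48 ξ₂.
Substitute: (1·10.48 + 1) ξ₂ = 692.8 → ξ₂ = 60.35 lbmol/h, ξ₁ = 632.5 lbmol/h.
Outlet amounts (n = n₀ + Σ ν·ξ):
  U: 800 − 1(632.5) − 1(60.35) = 107.2
  V: 0 + 1(632.5) = 632.5
  R: 0 + 2(60.35) = 120.7
  M: 0 + 1(60.35) = 60.35
Total out = 920.7 lbmol/h; y_R = 120.7 / 920.7 = 0.1311.

0.131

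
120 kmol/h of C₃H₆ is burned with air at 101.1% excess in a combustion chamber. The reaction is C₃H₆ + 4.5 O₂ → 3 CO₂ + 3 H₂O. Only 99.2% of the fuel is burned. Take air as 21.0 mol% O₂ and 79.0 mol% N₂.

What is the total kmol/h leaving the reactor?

5350 kmol/h

Stoichiometric O₂ = 4.5 × 120 = 540 kmol/h; O₂ fed = 540 × 2.011 = 1086 kmol/h.
N₂ fed = 1086 × 79/21 = 4085 kmol/h.
Fuel reacted = 0.992 × 120 → ξ = 119 kmol/h.
Outlet (n = n₀ + ν ξ):
  C₃H₆: 120 − 1(119) = 0.96
  O₂: 1086 − 4.5(119) = 550.3
  N₂: 4085 (inert)
  CO₂: 0 + 3(119) = 357.1
  H₂O: 0 + 3(119) = 357.1
Total out = 0.96 + 550.3 + 4085 + 357.1 + 357.1 = 5351 kmol/h.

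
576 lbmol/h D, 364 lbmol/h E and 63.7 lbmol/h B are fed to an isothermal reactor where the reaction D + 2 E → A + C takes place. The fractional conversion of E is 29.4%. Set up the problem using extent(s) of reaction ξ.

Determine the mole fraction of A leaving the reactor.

E reacted = 0.294 × 364 = 107 lbmol/h; ν_E = −2, so ξ = 107/2 = 53.51 lbmol/h.
Outlet amounts (n = n₀ + ν ξ):
  D: 576 − 1(53.51) = 522.5
  E: 364 − 2(53.51) = 257
  A: 0 + 1(53.51) = 53.51
  C: 0 + 1(53.51) = 53.51
  B: 63.7 (inert)
Total out = 950.2 lbmol/h; y_A = 53.51 / 950.2 = 0.05631.

0.0563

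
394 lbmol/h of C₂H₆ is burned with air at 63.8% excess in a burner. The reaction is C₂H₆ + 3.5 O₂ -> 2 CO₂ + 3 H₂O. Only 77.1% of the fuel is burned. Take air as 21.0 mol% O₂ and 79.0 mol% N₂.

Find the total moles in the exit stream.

Stoichiometric O₂ = 3.5 × 394 = 1379 lbmol/h; O₂ fed = 1379 × 1.638 = 2259 lbmol/h.
N₂ fed = 2259 × 79/21 = 8497 lbmol/h.
Fuel reacted = 0.771 × 394 → ξ = 303.8 lbmol/h.
Outlet (n = n₀ + ν ξ):
  C₂H₆: 394 − 1(303.8) = 90.23
  O₂: 2259 − 3.5(303.8) = 1196
  N₂: 8497 (inert)
  CO₂: 0 + 2(303.8) = 607.5
  H₂O: 0 + 3(303.8) = 911.3
Total out = 90.23 + 1196 + 8497 + 607.5 + 911.3 = 11300 lbmol/h.

11300 lbmol/h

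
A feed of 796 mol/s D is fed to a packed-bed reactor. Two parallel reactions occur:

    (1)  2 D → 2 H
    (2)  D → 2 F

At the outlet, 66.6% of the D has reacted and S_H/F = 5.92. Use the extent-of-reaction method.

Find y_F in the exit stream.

Conversion of D: D consumed = 0.666 × 796 = 530.1 mol/s = 2ξ₁ + 1ξ₂.
Selectivity: 2ξ₁ / (2ξ₂) = 5.92 → ξ₁ = 5.92 ξ₂.
Substitute: (2·5.92 + 1) ξ₂ = 530.1 → ξ₂ = 41.29 mol/s, ξ₁ = 244.4 mol/s.
Outlet amounts (n = n₀ + Σ ν·ξ):
  D: 796 − 2(244.4) − 1(41.29) = 265.9
  H: 0 + 2(244.4) = 488.8
  F: 0 + 2(41.29) = 82.58
Total out = 837.3 mol/s; y_F = 82.58 / 837.3 = 0.09862.

0.0986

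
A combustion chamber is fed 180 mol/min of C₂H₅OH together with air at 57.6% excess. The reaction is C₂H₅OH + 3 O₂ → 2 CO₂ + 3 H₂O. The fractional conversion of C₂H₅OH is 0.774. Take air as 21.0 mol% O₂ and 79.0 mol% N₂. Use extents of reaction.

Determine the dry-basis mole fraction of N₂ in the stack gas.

Stoichiometric O₂ = 3 × 180 = 540 mol/min; O₂ fed = 540 × 1.576 = 851 mol/min.
N₂ fed = 851 × 79/21 = 3202 mol/min.
Fuel reacted = 0.774 × 180 → ξ = 139.3 mol/min.
Outlet (n = n₀ + ν ξ):
  C₂H₅OH: 180 − 1(139.3) = 40.68
  O₂: 851 − 3(139.3) = 433.1
  N₂: 3202 (inert)
  CO₂: 0 + 2(139.3) = 278.6
  H₂O: 0 + 3(139.3) = 418
Dry total = 3954 mol/min; y_N₂ (dry) = 3202 / 3954 = 0.8097.

0.81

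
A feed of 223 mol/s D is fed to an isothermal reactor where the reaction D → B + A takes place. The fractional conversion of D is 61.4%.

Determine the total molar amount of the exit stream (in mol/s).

D reacted = 0.614 × 223 = 136.9 mol/s; ν_D = −1, so ξ = 136.9/1 = 136.9 mol/s.
Outlet amounts (n = n₀ + ν ξ):
  D: 223 − 1(136.9) = 86.08
  B: 0 + 1(136.9) = 136.9
  A: 0 + 1(136.9) = 136.9
Total out = 86.08 + 136.9 + 136.9 = 359.9 mol/s.

360 mol/s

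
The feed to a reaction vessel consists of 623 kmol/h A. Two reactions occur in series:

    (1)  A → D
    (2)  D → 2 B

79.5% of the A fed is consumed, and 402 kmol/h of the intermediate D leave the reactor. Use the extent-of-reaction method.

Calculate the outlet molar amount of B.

187 kmol/h

Conversion of A: A consumed = 1ξ₁ = 0.795 × 623 → ξ₁ = 495.3 kmol/h.
D balance: n_D = 0 + 1ξ₁ − 1ξ₂ = 402 → ξ₂ = (1·495.3 − 402)/1 = 93.29 kmol/h.
Outlet amounts (n = n₀ + Σ ν·ξ):
  A: 623 − 1(495.3) = 127.7
  D: 0 + 1(495.3) − 1(93.29) = 402
  B: 0 + 2(93.29) = 186.6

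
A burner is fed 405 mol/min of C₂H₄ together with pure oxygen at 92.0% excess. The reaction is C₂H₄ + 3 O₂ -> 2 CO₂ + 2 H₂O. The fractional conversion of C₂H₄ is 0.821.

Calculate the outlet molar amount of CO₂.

Stoichiometric O₂ = 3 × 405 = 1215 mol/min; O₂ fed = 1215 × 1.920 = 2333 mol/min.
Fuel reacted = 0.821 × 405 → ξ = 332.5 mol/min.
Outlet (n = n₀ + ν ξ):
  C₂H₄: 405 − 1(332.5) = 72.5
  O₂: 2333 − 3(332.5) = 1335
  CO₂: 0 + 2(332.5) = 665
  H₂O: 0 + 2(332.5) = 665

665 mol/min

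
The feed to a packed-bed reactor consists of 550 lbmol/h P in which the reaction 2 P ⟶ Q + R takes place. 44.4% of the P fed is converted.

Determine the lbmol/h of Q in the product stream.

122 lbmol/h

P reacted = 0.444 × 550 = 244.2 lbmol/h; ν_P = −2, so ξ = 244.2/2 = 122.1 lbmol/h.
Outlet amounts (n = n₀ + ν ξ):
  P: 550 − 2(122.1) = 305.8
  Q: 0 + 1(122.1) = 122.1
  R: 0 + 1(122.1) = 122.1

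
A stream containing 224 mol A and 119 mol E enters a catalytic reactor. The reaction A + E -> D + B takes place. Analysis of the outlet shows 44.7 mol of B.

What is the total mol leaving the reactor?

For B: n = n₀ + 1ξ → 44.7 = 0 + 1ξ, giving ξ = 44.7 mol.
Outlet amounts (n = n₀ + ν ξ):
  A: 224 − 1(44.7) = 179.3
  E: 119 − 1(44.7) = 74.3
  D: 0 + 1(44.7) = 44.7
  B: 0 + 1(44.7) = 44.7
Total out = 179.3 + 74.3 + 44.7 + 44.7 = 343 mol.

343 mol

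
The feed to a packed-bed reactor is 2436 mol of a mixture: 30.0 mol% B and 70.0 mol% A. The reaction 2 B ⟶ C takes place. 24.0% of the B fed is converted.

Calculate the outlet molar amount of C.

B reacted = 0.24 × 730.8 = 175.4 mol; ν_B = −2, so ξ = 175.4/2 = 87.7 mol.
Outlet amounts (n = n₀ + ν ξ):
  B: 730.8 − 2(87.7) = 555.4
  C: 0 + 1(87.7) = 87.7
  A: 1705 (inert)

87.7 mol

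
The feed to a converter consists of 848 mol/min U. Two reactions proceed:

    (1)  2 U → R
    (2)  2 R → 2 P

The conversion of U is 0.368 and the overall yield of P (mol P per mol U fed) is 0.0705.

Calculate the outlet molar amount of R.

Conversion of U: U consumed = 2ξ₁ = 0.368 × 848 → ξ₁ = 156 mol/min.
Yield of P: 2ξ₂ / 848 = 0.0705 → ξ₂ = 29.89 mol/min.
Outlet amounts (n = n₀ + Σ ν·ξ):
  U: 848 − 2(156) = 535.9
  R: 0 + 1(156) − 2(29.89) = 96.25
  P: 0 + 2(29.89) = 59.78

96.2 mol/min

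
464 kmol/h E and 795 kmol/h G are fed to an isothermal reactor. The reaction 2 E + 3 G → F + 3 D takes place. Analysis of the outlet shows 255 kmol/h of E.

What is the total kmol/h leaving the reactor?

1150 kmol/h

For E: n = n₀ − 2ξ → 255 = 464 − 2ξ, giving ξ = 104.5 kmol/h.
Outlet amounts (n = n₀ + ν ξ):
  E: 464 − 2(104.5) = 255
  G: 795 − 3(104.5) = 481.5
  F: 0 + 1(104.5) = 104.5
  D: 0 + 3(104.5) = 313.5
Total out = 255 + 481.5 + 104.5 + 313.5 = 1154 kmol/h.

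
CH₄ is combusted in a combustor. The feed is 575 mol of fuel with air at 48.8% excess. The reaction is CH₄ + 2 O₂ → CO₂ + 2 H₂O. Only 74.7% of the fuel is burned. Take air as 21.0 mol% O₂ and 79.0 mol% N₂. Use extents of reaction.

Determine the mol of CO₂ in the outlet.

430 mol

Stoichiometric O₂ = 2 × 575 = 1150 mol; O₂ fed = 1150 × 1.488 = 1711 mol.
N₂ fed = 1711 × 79/21 = 6437 mol.
Fuel reacted = 0.747 × 575 → ξ = 429.5 mol.
Outlet (n = n₀ + ν ξ):
  CH₄: 575 − 1(429.5) = 145.5
  O₂: 1711 − 2(429.5) = 852.2
  N₂: 6437 (inert)
  CO₂: 0 + 1(429.5) = 429.5
  H₂O: 0 + 2(429.5) = 859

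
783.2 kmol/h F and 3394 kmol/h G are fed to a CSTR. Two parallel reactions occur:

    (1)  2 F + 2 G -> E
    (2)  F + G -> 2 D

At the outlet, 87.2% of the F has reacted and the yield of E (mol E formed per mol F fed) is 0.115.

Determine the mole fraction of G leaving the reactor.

Yield of E: 1ξ₁ / 783.2 = 0.115 → ξ₁ = 90.07 kmol/h.
Conversion of F: 2ξ₁ + 1ξ₂ = 0.872 × 783.2 = 683 → ξ₂ = 502.8 kmol/h.
Outlet amounts (n = n₀ + Σ ν·ξ):
  F: 783.2 − 2(90.07) − 1(502.8) = 100.2
  G: 3394 − 2(90.07) − 1(502.8) = 2711
  E: 0 + 1(90.07) = 90.07
  D: 0 + 2(502.8) = 1006
Total out = 3907 kmol/h; y_G = 2711 / 3907 = 0.6939.

0.694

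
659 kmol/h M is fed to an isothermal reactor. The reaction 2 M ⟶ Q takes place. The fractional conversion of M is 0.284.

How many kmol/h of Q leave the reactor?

93.6 kmol/h

M reacted = 0.284 × 659 = 187.2 kmol/h; ν_M = −2, so ξ = 187.2/2 = 93.58 kmol/h.
Outlet amounts (n = n₀ + ν ξ):
  M: 659 − 2(93.58) = 471.8
  Q: 0 + 1(93.58) = 93.58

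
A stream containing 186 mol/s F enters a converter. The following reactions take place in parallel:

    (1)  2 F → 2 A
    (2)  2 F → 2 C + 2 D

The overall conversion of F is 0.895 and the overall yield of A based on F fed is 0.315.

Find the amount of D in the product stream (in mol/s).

Yield of A: 2ξ₁ / 186 = 0.315 → ξ₁ = 29.3 mol/s.
Conversion of F: 2ξ₁ + 2ξ₂ = 0.895 × 186 = 166.5 → ξ₂ = 53.94 mol/s.
Outlet amounts (n = n₀ + Σ ν·ξ):
  F: 186 − 2(29.3) − 2(53.94) = 19.53
  A: 0 + 2(29.3) = 58.59
  C: 0 + 2(53.94) = 107.9
  D: 0 + 2(53.94) = 107.9

108 mol/s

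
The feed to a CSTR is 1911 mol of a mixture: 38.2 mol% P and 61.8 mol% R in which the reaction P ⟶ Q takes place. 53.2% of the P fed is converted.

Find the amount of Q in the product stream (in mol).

388 mol

P reacted = 0.532 × 730 = 388.4 mol; ν_P = −1, so ξ = 388.4/1 = 388.4 mol.
Outlet amounts (n = n₀ + ν ξ):
  P: 730 − 1(388.4) = 341.6
  Q: 0 + 1(388.4) = 388.4
  R: 1181 (inert)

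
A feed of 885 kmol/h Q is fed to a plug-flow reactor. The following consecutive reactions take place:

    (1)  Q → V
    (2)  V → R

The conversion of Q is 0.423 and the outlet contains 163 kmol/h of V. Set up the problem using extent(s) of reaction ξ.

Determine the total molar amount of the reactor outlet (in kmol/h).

885 kmol/h

Conversion of Q: Q consumed = 1ξ₁ = 0.423 × 885 → ξ₁ = 374.4 kmol/h.
V balance: n_V = 0 + 1ξ₁ − 1ξ₂ = 163 → ξ₂ = (1·374.4 − 163)/1 = 211.4 kmol/h.
Outlet amounts (n = n₀ + Σ ν·ξ):
  Q: 885 − 1(374.4) = 510.6
  V: 0 + 1(374.4) − 1(211.4) = 163
  R: 0 + 1(211.4) = 211.4
Total out = 510.6 + 163 + 211.4 = 885 kmol/h.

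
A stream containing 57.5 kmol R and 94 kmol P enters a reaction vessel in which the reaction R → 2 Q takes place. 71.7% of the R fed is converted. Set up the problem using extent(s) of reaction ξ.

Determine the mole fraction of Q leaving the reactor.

0.428

R reacted = 0.717 × 57.5 = 41.23 kmol; ν_R = −1, so ξ = 41.23/1 = 41.23 kmol.
Outlet amounts (n = n₀ + ν ξ):
  R: 57.5 − 1(41.23) = 16.27
  Q: 0 + 2(41.23) = 82.45
  P: 94 (inert)
Total out = 192.7 kmol; y_Q = 82.45 / 192.7 = 0.4278.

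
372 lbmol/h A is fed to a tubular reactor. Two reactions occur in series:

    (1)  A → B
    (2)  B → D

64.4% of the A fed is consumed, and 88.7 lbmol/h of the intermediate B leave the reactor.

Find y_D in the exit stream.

Conversion of A: A consumed = 1ξ₁ = 0.644 × 372 → ξ₁ = 239.6 lbmol/h.
B balance: n_B = 0 + 1ξ₁ − 1ξ₂ = 88.7 → ξ₂ = (1·239.6 − 88.7)/1 = 150.9 lbmol/h.
Outlet amounts (n = n₀ + Σ ν·ξ):
  A: 372 − 1(239.6) = 132.4
  B: 0 + 1(239.6) − 1(150.9) = 88.7
  D: 0 + 1(150.9) = 150.9
Total out = 372 lbmol/h; y_D = 150.9 / 372 = 0.4056.

0.406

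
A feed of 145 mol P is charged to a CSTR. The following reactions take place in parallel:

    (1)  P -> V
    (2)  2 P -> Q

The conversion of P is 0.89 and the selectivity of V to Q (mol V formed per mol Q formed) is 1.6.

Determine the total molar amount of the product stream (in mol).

109 mol

Conversion of P: P consumed = 0.89 × 145 = 129.1 mol = 1ξ₁ + 2ξ₂.
Selectivity: 1ξ₁ / (1ξ₂) = 1.6 → ξ₁ = 1.6 ξ₂.
Substitute: (1·1.6 + 2) ξ₂ = 129.1 → ξ₂ = 35.85 mol, ξ₁ = 57.36 mol.
Outlet amounts (n = n₀ + Σ ν·ξ):
  P: 145 − 1(57.36) − 2(35.85) = 15.95
  V: 0 + 1(57.36) = 57.36
  Q: 0 + 1(35.85) = 35.85
Total out = 15.95 + 57.36 + 35.85 = 109.2 mol.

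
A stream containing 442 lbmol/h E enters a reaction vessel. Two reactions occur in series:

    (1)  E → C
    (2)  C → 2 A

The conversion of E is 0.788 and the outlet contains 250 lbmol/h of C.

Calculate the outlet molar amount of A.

197 lbmol/h

Conversion of E: E consumed = 1ξ₁ = 0.788 × 442 → ξ₁ = 348.3 lbmol/h.
C balance: n_C = 0 + 1ξ₁ − 1ξ₂ = 250 → ξ₂ = (1·348.3 − 250)/1 = 98.3 lbmol/h.
Outlet amounts (n = n₀ + Σ ν·ξ):
  E: 442 − 1(348.3) = 93.7
  C: 0 + 1(348.3) − 1(98.3) = 250
  A: 0 + 2(98.3) = 196.6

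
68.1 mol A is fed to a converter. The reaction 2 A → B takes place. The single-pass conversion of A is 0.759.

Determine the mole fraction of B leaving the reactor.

0.612

A reacted = 0.759 × 68.1 = 51.69 mol; ν_A = −2, so ξ = 51.69/2 = 25.84 mol.
Outlet amounts (n = n₀ + ν ξ):
  A: 68.1 − 2(25.84) = 16.41
  B: 0 + 1(25.84) = 25.84
Total out = 42.26 mol; y_B = 25.84 / 42.26 = 0.6116.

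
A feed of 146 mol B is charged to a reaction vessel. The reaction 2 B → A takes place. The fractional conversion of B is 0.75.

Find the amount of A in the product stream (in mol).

54.8 mol

B reacted = 0.75 × 146 = 109.5 mol; ν_B = −2, so ξ = 109.5/2 = 54.75 mol.
Outlet amounts (n = n₀ + ν ξ):
  B: 146 − 2(54.75) = 36.5
  A: 0 + 1(54.75) = 54.75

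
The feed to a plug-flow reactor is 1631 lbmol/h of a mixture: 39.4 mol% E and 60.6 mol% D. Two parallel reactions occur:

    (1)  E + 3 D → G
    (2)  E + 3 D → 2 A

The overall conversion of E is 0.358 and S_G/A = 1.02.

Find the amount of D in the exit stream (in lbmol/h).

Conversion of E: E consumed = 0.358 × 642.6 = 230.1 lbmol/h = 1ξ₁ + 1ξ₂.
Selectivity: 1ξ₁ / (2ξ₂) = 1.02 → ξ₁ = 2.04 ξ₂.
Substitute: (1·2.04 + 1) ξ₂ = 230.1 → ξ₂ = 75.68 lbmol/h, ξ₁ = 154.4 lbmol/h.
Outlet amounts (n = n₀ + Σ ν·ξ):
  E: 642.6 − 1(154.4) − 1(75.68) = 412.6
  D: 988.4 − 3(154.4) − 3(75.68) = 298.2
  G: 0 + 1(154.4) = 154.4
  A: 0 + 2(75.68) = 151.4

298 lbmol/h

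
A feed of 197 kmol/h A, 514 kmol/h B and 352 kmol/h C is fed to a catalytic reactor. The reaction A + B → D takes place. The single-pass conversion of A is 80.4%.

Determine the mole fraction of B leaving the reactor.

A reacted = 0.804 × 197 = 158.4 kmol/h; ν_A = −1, so ξ = 158.4/1 = 158.4 kmol/h.
Outlet amounts (n = n₀ + ν ξ):
  A: 197 − 1(158.4) = 38.61
  B: 514 − 1(158.4) = 355.6
  D: 0 + 1(158.4) = 158.4
  C: 352 (inert)
Total out = 904.6 kmol/h; y_B = 355.6 / 904.6 = 0.3931.

0.393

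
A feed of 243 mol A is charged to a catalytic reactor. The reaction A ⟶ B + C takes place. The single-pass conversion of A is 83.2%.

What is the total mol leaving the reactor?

A reacted = 0.832 × 243 = 202.2 mol; ν_A = −1, so ξ = 202.2/1 = 202.2 mol.
Outlet amounts (n = n₀ + ν ξ):
  A: 243 − 1(202.2) = 40.82
  B: 0 + 1(202.2) = 202.2
  C: 0 + 1(202.2) = 202.2
Total out = 40.82 + 202.2 + 202.2 = 445.2 mol.

445 mol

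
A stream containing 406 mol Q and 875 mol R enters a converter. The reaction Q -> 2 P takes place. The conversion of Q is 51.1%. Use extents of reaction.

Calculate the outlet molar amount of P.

Q reacted = 0.511 × 406 = 207.5 mol; ν_Q = −1, so ξ = 207.5/1 = 207.5 mol.
Outlet amounts (n = n₀ + ν ξ):
  Q: 406 − 1(207.5) = 198.5
  P: 0 + 2(207.5) = 414.9
  R: 875 (inert)

415 mol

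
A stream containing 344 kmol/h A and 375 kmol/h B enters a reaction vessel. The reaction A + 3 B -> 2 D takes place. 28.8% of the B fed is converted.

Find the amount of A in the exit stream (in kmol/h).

308 kmol/h

B reacted = 0.288 × 375 = 108 kmol/h; ν_B = −3, so ξ = 108/3 = 36 kmol/h.
Outlet amounts (n = n₀ + ν ξ):
  A: 344 − 1(36) = 308
  B: 375 − 3(36) = 267
  D: 0 + 2(36) = 72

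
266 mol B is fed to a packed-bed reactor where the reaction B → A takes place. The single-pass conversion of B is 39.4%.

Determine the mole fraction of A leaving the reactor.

B reacted = 0.394 × 266 = 104.8 mol; ν_B = −1, so ξ = 104.8/1 = 104.8 mol.
Outlet amounts (n = n₀ + ν ξ):
  B: 266 − 1(104.8) = 161.2
  A: 0 + 1(104.8) = 104.8
Total out = 266 mol; y_A = 104.8 / 266 = 0.394.

0.394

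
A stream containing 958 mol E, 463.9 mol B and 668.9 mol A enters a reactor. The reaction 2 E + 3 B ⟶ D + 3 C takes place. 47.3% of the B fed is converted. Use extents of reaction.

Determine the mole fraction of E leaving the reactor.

0.402

B reacted = 0.473 × 463.9 = 219.4 mol; ν_B = −3, so ξ = 219.4/3 = 73.14 mol.
Outlet amounts (n = n₀ + ν ξ):
  E: 958 − 2(73.14) = 811.7
  B: 463.9 − 3(73.14) = 244.5
  D: 0 + 1(73.14) = 73.14
  C: 0 + 3(73.14) = 219.4
  A: 668.9 (inert)
Total out = 2018 mol; y_E = 811.7 / 2018 = 0.4023.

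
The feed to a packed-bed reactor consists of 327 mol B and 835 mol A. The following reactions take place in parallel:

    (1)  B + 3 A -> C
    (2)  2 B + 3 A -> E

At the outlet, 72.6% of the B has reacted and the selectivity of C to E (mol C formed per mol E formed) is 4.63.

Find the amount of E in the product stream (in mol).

Conversion of B: B consumed = 0.726 × 327 = 237.4 mol = 1ξ₁ + 2ξ₂.
Selectivity: 1ξ₁ / (1ξ₂) = 4.63 → ξ₁ = 4.63 ξ₂.
Substitute: (1·4.63 + 2) ξ₂ = 237.4 → ξ₂ = 35.81 mol, ξ₁ = 165.8 mol.
Outlet amounts (n = n₀ + Σ ν·ξ):
  B: 327 − 1(165.8) − 2(35.81) = 89.6
  A: 835 − 3(165.8) − 3(35.81) = 230.2
  C: 0 + 1(165.8) = 165.8
  E: 0 + 1(35.81) = 35.81

35.8 mol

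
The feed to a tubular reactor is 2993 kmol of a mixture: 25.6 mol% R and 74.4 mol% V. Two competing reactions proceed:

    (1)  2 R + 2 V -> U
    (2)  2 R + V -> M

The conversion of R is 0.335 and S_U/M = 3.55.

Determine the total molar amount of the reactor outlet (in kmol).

2640 kmol

Conversion of R: R consumed = 0.335 × 766.2 = 256.7 kmol = 2ξ₁ + 2ξ₂.
Selectivity: 1ξ₁ / (1ξ₂) = 3.55 → ξ₁ = 3.55 ξ₂.
Substitute: (2·3.55 + 2) ξ₂ = 256.7 → ξ₂ = 28.21 kmol, ξ₁ = 100.1 kmol.
Outlet amounts (n = n₀ + Σ ν·ξ):
  R: 766.2 − 2(100.1) − 2(28.21) = 509.5
  V: 2227 − 2(100.1) − 1(28.21) = 1998
  U: 0 + 1(100.1) = 100.1
  M: 0 + 1(28.21) = 28.21
Total out = 509.5 + 1998 + 100.1 + 28.21 = 2636 kmol.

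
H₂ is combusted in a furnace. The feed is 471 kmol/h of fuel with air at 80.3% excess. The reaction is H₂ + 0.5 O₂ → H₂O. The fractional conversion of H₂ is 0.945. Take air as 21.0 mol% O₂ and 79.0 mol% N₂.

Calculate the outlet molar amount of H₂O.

445 kmol/h

Stoichiometric O₂ = 0.5 × 471 = 235.5 kmol/h; O₂ fed = 235.5 × 1.803 = 424.6 kmol/h.
N₂ fed = 424.6 × 79/21 = 1597 kmol/h.
Fuel reacted = 0.945 × 471 → ξ = 445.1 kmol/h.
Outlet (n = n₀ + ν ξ):
  H₂: 471 − 1(445.1) = 25.91
  O₂: 424.6 − 0.5(445.1) = 202.1
  N₂: 1597 (inert)
  H₂O: 0 + 1(445.1) = 445.1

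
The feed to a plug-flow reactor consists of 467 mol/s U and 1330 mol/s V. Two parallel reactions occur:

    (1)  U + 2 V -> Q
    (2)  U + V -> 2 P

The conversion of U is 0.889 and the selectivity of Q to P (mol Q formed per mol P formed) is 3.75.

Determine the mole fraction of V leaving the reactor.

Conversion of U: U consumed = 0.889 × 467 = 415.2 mol/s = 1ξ₁ + 1ξ₂.
Selectivity: 1ξ₁ / (2ξ₂) = 3.75 → ξ₁ = 7.5 ξ₂.
Substitute: (1·7.5 + 1) ξ₂ = 415.2 → ξ₂ = 48.84 mol/s, ξ₁ = 366.3 mol/s.
Outlet amounts (n = n₀ + Σ ν·ξ):
  U: 467 − 1(366.3) − 1(48.84) = 51.84
  V: 1330 − 2(366.3) − 1(48.84) = 548.5
  Q: 0 + 1(366.3) = 366.3
  P: 0 + 2(48.84) = 97.69
Total out = 1064 mol/s; y_V = 548.5 / 1064 = 0.5153.

0.515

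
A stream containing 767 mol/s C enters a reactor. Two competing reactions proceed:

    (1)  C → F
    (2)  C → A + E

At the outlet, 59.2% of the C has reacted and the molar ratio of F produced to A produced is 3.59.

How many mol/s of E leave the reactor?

98.9 mol/s

Conversion of C: C consumed = 0.592 × 767 = 454.1 mol/s = 1ξ₁ + 1ξ₂.
Selectivity: 1ξ₁ / (1ξ₂) = 3.59 → ξ₁ = 3.59 ξ₂.
Substitute: (1·3.59 + 1) ξ₂ = 454.1 → ξ₂ = 98.92 mol/s, ξ₁ = 355.1 mol/s.
Outlet amounts (n = n₀ + Σ ν·ξ):
  C: 767 − 1(355.1) − 1(98.92) = 312.9
  F: 0 + 1(355.1) = 355.1
  A: 0 + 1(98.92) = 98.92
  E: 0 + 1(98.92) = 98.92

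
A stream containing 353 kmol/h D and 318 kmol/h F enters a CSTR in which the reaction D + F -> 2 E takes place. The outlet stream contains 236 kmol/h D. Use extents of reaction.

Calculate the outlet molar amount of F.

For D: n = n₀ − 1ξ → 236 = 353 − 1ξ, giving ξ = 117 kmol/h.
Outlet amounts (n = n₀ + ν ξ):
  D: 353 − 1(117) = 236
  F: 318 − 1(117) = 201
  E: 0 + 2(117) = 234

201 kmol/h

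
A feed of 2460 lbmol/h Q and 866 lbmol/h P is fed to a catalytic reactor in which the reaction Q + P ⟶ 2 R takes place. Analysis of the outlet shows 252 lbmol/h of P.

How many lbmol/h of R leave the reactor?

1230 lbmol/h

For P: n = n₀ − 1ξ → 252 = 866 − 1ξ, giving ξ = 614 lbmol/h.
Outlet amounts (n = n₀ + ν ξ):
  Q: 2460 − 1(614) = 1846
  P: 866 − 1(614) = 252
  R: 0 + 2(614) = 1228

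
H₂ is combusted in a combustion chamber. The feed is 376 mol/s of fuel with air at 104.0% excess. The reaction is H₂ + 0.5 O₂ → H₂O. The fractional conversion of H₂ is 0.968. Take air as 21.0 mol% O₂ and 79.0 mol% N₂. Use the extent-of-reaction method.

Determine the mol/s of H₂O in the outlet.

Stoichiometric O₂ = 0.5 × 376 = 188 mol/s; O₂ fed = 188 × 2.040 = 383.5 mol/s.
N₂ fed = 383.5 × 79/21 = 1443 mol/s.
Fuel reacted = 0.968 × 376 → ξ = 364 mol/s.
Outlet (n = n₀ + ν ξ):
  H₂: 376 − 1(364) = 12.03
  O₂: 383.5 − 0.5(364) = 201.5
  N₂: 1443 (inert)
  H₂O: 0 + 1(364) = 364

364 mol/s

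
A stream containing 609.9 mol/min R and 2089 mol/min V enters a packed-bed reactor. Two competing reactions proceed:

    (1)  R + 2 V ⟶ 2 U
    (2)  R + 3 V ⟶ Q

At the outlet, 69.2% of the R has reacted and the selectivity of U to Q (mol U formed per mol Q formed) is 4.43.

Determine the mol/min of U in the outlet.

582 mol/min

Conversion of R: R consumed = 0.692 × 609.9 = 422.1 mol/min = 1ξ₁ + 1ξ₂.
Selectivity: 2ξ₁ / (1ξ₂) = 4.43 → ξ₁ = 2.215 ξ₂.
Substitute: (1·2.215 + 1) ξ₂ = 422.1 → ξ₂ = 131.3 mol/min, ξ₁ = 290.8 mol/min.
Outlet amounts (n = n₀ + Σ ν·ξ):
  R: 609.9 − 1(290.8) − 1(131.3) = 187.8
  V: 2089 − 2(290.8) − 3(131.3) = 1114
  U: 0 + 2(290.8) = 581.6
  Q: 0 + 1(131.3) = 131.3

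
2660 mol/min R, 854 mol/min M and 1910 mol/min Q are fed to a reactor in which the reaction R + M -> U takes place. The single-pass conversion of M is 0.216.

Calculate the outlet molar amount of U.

M reacted = 0.216 × 854 = 184.5 mol/min; ν_M = −1, so ξ = 184.5/1 = 184.5 mol/min.
Outlet amounts (n = n₀ + ν ξ):
  R: 2660 − 1(184.5) = 2476
  M: 854 − 1(184.5) = 669.5
  U: 0 + 1(184.5) = 184.5
  Q: 1910 (inert)

184 mol/min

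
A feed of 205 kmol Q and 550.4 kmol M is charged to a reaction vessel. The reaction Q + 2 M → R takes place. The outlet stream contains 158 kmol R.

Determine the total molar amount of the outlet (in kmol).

439 kmol

For R: n = n₀ + 1ξ → 158 = 0 + 1ξ, giving ξ = 158 kmol.
Outlet amounts (n = n₀ + ν ξ):
  Q: 205 − 1(158) = 47
  M: 550.4 − 2(158) = 234.4
  R: 0 + 1(158) = 158
Total out = 47 + 234.4 + 158 = 439.4 kmol.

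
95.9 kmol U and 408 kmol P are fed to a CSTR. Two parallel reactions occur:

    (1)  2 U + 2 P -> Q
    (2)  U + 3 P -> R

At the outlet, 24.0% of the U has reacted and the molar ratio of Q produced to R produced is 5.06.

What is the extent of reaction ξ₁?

Conversion of U: U consumed = 0.24 × 95.9 = 23.02 kmol = 2ξ₁ + 1ξ₂.
Selectivity: 1ξ₁ / (1ξ₂) = 5.06 → ξ₁ = 5.06 ξ₂.
Substitute: (2·5.06 + 1) ξ₂ = 23.02 → ξ₂ = 2.07 kmol, ξ₁ = 10.47 kmol.
Outlet amounts (n = n₀ + Σ ν·ξ):
  U: 95.9 − 2(10.47) − 1(2.07) = 72.88
  P: 408 − 2(10.47) − 3(2.07) = 380.8
  Q: 0 + 1(10.47) = 10.47
  R: 0 + 1(2.07) = 2.07

ξ₁ = 10.5 kmol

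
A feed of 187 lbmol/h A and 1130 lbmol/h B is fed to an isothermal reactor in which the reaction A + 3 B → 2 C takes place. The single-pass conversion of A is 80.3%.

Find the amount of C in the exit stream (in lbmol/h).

300 lbmol/h

A reacted = 0.803 × 187 = 150.2 lbmol/h; ν_A = −1, so ξ = 150.2/1 = 150.2 lbmol/h.
Outlet amounts (n = n₀ + ν ξ):
  A: 187 − 1(150.2) = 36.84
  B: 1130 − 3(150.2) = 679.5
  C: 0 + 2(150.2) = 300.3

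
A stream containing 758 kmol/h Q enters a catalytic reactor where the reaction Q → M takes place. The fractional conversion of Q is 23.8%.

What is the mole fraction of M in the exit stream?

Q reacted = 0.238 × 758 = 180.4 kmol/h; ν_Q = −1, so ξ = 180.4/1 = 180.4 kmol/h.
Outlet amounts (n = n₀ + ν ξ):
  Q: 758 − 1(180.4) = 577.6
  M: 0 + 1(180.4) = 180.4
Total out = 758 kmol/h; y_M = 180.4 / 758 = 0.238.

0.238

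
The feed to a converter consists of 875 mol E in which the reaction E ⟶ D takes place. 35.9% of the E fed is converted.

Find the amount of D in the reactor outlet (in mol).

E reacted = 0.359 × 875 = 314.1 mol; ν_E = −1, so ξ = 314.1/1 = 314.1 mol.
Outlet amounts (n = n₀ + ν ξ):
  E: 875 − 1(314.1) = 560.9
  D: 0 + 1(314.1) = 314.1

314 mol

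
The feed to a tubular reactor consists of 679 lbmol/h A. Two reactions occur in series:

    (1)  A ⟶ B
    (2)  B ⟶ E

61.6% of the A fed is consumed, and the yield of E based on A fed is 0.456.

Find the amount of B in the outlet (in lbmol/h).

109 lbmol/h

Conversion of A: A consumed = 1ξ₁ = 0.616 × 679 → ξ₁ = 418.3 lbmol/h.
Yield of E: 1ξ₂ / 679 = 0.456 → ξ₂ = 309.6 lbmol/h.
Outlet amounts (n = n₀ + Σ ν·ξ):
  A: 679 − 1(418.3) = 260.7
  B: 0 + 1(418.3) − 1(309.6) = 108.6
  E: 0 + 1(309.6) = 309.6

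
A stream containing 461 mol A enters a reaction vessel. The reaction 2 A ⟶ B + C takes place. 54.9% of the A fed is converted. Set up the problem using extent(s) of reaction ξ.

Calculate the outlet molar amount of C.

A reacted = 0.549 × 461 = 253.1 mol; ν_A = −2, so ξ = 253.1/2 = 126.5 mol.
Outlet amounts (n = n₀ + ν ξ):
  A: 461 − 2(126.5) = 207.9
  B: 0 + 1(126.5) = 126.5
  C: 0 + 1(126.5) = 126.5

127 mol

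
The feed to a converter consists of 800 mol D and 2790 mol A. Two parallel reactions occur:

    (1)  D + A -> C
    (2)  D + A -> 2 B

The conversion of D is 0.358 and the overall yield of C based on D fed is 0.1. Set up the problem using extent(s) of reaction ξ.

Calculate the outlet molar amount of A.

Yield of C: 1ξ₁ / 800 = 0.1 → ξ₁ = 80 mol.
Conversion of D: 1ξ₁ + 1ξ₂ = 0.358 × 800 = 286.4 → ξ₂ = 206.4 mol.
Outlet amounts (n = n₀ + Σ ν·ξ):
  D: 800 − 1(80) − 1(206.4) = 513.6
  A: 2790 − 1(80) − 1(206.4) = 2504
  C: 0 + 1(80) = 80
  B: 0 + 2(206.4) = 412.8

2500 mol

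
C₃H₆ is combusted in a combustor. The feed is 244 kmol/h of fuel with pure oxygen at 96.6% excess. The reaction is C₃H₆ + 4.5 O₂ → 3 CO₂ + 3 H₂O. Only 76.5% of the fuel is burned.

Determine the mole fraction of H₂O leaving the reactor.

Stoichiometric O₂ = 4.5 × 244 = 1098 kmol/h; O₂ fed = 1098 × 1.966 = 2159 kmol/h.
Fuel reacted = 0.765 × 244 → ξ = 186.7 kmol/h.
Outlet (n = n₀ + ν ξ):
  C₃H₆: 244 − 1(186.7) = 57.34
  O₂: 2159 − 4.5(186.7) = 1319
  CO₂: 0 + 3(186.7) = 560
  H₂O: 0 + 3(186.7) = 560
Total out = 2496 kmol/h; y_H₂O = 560 / 2496 = 0.2244.

0.224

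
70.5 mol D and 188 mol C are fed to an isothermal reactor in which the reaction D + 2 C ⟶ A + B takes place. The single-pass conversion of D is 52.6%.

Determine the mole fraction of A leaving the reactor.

D reacted = 0.526 × 70.5 = 37.08 mol; ν_D = −1, so ξ = 37.08/1 = 37.08 mol.
Outlet amounts (n = n₀ + ν ξ):
  D: 70.5 − 1(37.08) = 33.42
  C: 188 − 2(37.08) = 113.8
  A: 0 + 1(37.08) = 37.08
  B: 0 + 1(37.08) = 37.08
Total out = 221.4 mol; y_A = 37.08 / 221.4 = 0.1675.

0.167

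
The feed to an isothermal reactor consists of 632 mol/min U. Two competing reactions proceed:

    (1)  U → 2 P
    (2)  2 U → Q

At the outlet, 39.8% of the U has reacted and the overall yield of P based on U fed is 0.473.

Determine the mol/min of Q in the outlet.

Yield of P: 2ξ₁ / 632 = 0.473 → ξ₁ = 149.5 mol/min.
Conversion of U: 1ξ₁ + 2ξ₂ = 0.398 × 632 = 251.5 → ξ₂ = 51.03 mol/min.
Outlet amounts (n = n₀ + Σ ν·ξ):
  U: 632 − 1(149.5) − 2(51.03) = 380.5
  P: 0 + 2(149.5) = 298.9
  Q: 0 + 1(51.03) = 51.03

51 mol/min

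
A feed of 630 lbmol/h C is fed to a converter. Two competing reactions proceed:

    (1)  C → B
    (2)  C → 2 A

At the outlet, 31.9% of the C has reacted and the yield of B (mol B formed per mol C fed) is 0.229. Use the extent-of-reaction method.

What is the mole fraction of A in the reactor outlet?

0.165

Yield of B: 1ξ₁ / 630 = 0.229 → ξ₁ = 144.3 lbmol/h.
Conversion of C: 1ξ₁ + 1ξ₂ = 0.319 × 630 = 201 → ξ₂ = 56.7 lbmol/h.
Outlet amounts (n = n₀ + Σ ν·ξ):
  C: 630 − 1(144.3) − 1(56.7) = 429
  B: 0 + 1(144.3) = 144.3
  A: 0 + 2(56.7) = 113.4
Total out = 686.7 lbmol/h; y_A = 113.4 / 686.7 = 0.1651.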